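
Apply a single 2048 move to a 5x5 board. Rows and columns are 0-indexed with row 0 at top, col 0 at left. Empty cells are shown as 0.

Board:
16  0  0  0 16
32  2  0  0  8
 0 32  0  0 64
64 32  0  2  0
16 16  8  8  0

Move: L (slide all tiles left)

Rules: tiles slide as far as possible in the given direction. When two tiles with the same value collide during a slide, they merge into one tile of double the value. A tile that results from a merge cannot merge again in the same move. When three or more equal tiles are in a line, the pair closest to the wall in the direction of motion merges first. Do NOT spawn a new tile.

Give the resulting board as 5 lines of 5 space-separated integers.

Slide left:
row 0: [16, 0, 0, 0, 16] -> [32, 0, 0, 0, 0]
row 1: [32, 2, 0, 0, 8] -> [32, 2, 8, 0, 0]
row 2: [0, 32, 0, 0, 64] -> [32, 64, 0, 0, 0]
row 3: [64, 32, 0, 2, 0] -> [64, 32, 2, 0, 0]
row 4: [16, 16, 8, 8, 0] -> [32, 16, 0, 0, 0]

Answer: 32  0  0  0  0
32  2  8  0  0
32 64  0  0  0
64 32  2  0  0
32 16  0  0  0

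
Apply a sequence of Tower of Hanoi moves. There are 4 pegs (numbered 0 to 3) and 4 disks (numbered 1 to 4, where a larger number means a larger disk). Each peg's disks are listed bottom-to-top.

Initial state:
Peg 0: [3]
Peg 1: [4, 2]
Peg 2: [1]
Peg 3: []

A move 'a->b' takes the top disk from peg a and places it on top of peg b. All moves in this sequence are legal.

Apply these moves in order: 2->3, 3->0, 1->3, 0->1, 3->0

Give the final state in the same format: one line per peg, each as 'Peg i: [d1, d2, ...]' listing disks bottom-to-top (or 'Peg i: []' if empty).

Answer: Peg 0: [3, 2]
Peg 1: [4, 1]
Peg 2: []
Peg 3: []

Derivation:
After move 1 (2->3):
Peg 0: [3]
Peg 1: [4, 2]
Peg 2: []
Peg 3: [1]

After move 2 (3->0):
Peg 0: [3, 1]
Peg 1: [4, 2]
Peg 2: []
Peg 3: []

After move 3 (1->3):
Peg 0: [3, 1]
Peg 1: [4]
Peg 2: []
Peg 3: [2]

After move 4 (0->1):
Peg 0: [3]
Peg 1: [4, 1]
Peg 2: []
Peg 3: [2]

After move 5 (3->0):
Peg 0: [3, 2]
Peg 1: [4, 1]
Peg 2: []
Peg 3: []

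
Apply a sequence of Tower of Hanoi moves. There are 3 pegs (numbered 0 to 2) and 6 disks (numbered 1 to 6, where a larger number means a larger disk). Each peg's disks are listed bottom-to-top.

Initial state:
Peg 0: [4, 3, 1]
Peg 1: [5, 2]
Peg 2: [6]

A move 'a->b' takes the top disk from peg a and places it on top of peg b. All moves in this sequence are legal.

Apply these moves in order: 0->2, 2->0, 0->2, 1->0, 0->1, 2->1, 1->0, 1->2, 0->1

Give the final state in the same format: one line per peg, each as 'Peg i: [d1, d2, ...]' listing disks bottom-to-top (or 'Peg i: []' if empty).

Answer: Peg 0: [4, 3]
Peg 1: [5, 1]
Peg 2: [6, 2]

Derivation:
After move 1 (0->2):
Peg 0: [4, 3]
Peg 1: [5, 2]
Peg 2: [6, 1]

After move 2 (2->0):
Peg 0: [4, 3, 1]
Peg 1: [5, 2]
Peg 2: [6]

After move 3 (0->2):
Peg 0: [4, 3]
Peg 1: [5, 2]
Peg 2: [6, 1]

After move 4 (1->0):
Peg 0: [4, 3, 2]
Peg 1: [5]
Peg 2: [6, 1]

After move 5 (0->1):
Peg 0: [4, 3]
Peg 1: [5, 2]
Peg 2: [6, 1]

After move 6 (2->1):
Peg 0: [4, 3]
Peg 1: [5, 2, 1]
Peg 2: [6]

After move 7 (1->0):
Peg 0: [4, 3, 1]
Peg 1: [5, 2]
Peg 2: [6]

After move 8 (1->2):
Peg 0: [4, 3, 1]
Peg 1: [5]
Peg 2: [6, 2]

After move 9 (0->1):
Peg 0: [4, 3]
Peg 1: [5, 1]
Peg 2: [6, 2]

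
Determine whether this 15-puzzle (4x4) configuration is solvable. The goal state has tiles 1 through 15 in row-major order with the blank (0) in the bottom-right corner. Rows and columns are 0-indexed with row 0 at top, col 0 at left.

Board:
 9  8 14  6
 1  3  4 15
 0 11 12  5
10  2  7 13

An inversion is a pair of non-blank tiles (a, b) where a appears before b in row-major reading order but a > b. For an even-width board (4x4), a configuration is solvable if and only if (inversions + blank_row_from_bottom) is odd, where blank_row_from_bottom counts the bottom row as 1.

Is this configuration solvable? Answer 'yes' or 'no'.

Answer: yes

Derivation:
Inversions: 51
Blank is in row 2 (0-indexed from top), which is row 2 counting from the bottom (bottom = 1).
51 + 2 = 53, which is odd, so the puzzle is solvable.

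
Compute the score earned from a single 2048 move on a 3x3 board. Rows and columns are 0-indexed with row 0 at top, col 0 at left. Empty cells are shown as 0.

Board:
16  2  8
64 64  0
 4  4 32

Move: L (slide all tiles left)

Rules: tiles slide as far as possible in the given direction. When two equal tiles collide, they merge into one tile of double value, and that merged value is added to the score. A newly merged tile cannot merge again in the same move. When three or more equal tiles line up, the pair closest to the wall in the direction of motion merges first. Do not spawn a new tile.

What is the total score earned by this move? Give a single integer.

Slide left:
row 0: [16, 2, 8] -> [16, 2, 8]  score +0 (running 0)
row 1: [64, 64, 0] -> [128, 0, 0]  score +128 (running 128)
row 2: [4, 4, 32] -> [8, 32, 0]  score +8 (running 136)
Board after move:
 16   2   8
128   0   0
  8  32   0

Answer: 136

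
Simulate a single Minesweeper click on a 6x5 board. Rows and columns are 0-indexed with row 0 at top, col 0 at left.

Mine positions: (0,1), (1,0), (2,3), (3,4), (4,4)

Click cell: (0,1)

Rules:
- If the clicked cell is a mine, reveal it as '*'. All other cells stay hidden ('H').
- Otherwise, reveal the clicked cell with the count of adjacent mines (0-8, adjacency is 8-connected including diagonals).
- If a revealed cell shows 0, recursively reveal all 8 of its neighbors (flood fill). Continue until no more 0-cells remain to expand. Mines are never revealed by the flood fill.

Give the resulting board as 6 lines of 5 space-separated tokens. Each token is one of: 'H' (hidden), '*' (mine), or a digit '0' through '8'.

H * H H H
H H H H H
H H H H H
H H H H H
H H H H H
H H H H H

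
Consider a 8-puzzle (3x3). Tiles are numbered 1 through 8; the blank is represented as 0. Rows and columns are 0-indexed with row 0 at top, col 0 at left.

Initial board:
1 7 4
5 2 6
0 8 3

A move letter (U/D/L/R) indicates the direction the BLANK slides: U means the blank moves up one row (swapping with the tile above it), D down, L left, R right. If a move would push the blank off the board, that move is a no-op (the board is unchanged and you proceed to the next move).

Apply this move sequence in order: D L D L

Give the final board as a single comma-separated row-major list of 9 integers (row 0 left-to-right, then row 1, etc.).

Answer: 1, 7, 4, 5, 2, 6, 0, 8, 3

Derivation:
After move 1 (D):
1 7 4
5 2 6
0 8 3

After move 2 (L):
1 7 4
5 2 6
0 8 3

After move 3 (D):
1 7 4
5 2 6
0 8 3

After move 4 (L):
1 7 4
5 2 6
0 8 3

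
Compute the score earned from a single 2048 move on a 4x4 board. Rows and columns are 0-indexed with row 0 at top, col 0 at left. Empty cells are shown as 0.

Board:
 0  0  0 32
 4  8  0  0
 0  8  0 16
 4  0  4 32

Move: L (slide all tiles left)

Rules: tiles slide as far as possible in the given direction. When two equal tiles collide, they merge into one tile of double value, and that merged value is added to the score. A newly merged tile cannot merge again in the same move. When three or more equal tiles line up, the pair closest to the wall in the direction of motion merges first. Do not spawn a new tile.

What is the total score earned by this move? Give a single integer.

Answer: 8

Derivation:
Slide left:
row 0: [0, 0, 0, 32] -> [32, 0, 0, 0]  score +0 (running 0)
row 1: [4, 8, 0, 0] -> [4, 8, 0, 0]  score +0 (running 0)
row 2: [0, 8, 0, 16] -> [8, 16, 0, 0]  score +0 (running 0)
row 3: [4, 0, 4, 32] -> [8, 32, 0, 0]  score +8 (running 8)
Board after move:
32  0  0  0
 4  8  0  0
 8 16  0  0
 8 32  0  0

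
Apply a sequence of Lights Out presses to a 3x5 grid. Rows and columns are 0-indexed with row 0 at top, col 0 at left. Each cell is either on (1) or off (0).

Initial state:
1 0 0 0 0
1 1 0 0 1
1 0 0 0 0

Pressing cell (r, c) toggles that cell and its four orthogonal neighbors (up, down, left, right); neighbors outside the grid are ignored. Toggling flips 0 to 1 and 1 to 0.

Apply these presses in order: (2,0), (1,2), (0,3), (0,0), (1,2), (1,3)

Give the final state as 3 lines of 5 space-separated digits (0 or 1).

After press 1 at (2,0):
1 0 0 0 0
0 1 0 0 1
0 1 0 0 0

After press 2 at (1,2):
1 0 1 0 0
0 0 1 1 1
0 1 1 0 0

After press 3 at (0,3):
1 0 0 1 1
0 0 1 0 1
0 1 1 0 0

After press 4 at (0,0):
0 1 0 1 1
1 0 1 0 1
0 1 1 0 0

After press 5 at (1,2):
0 1 1 1 1
1 1 0 1 1
0 1 0 0 0

After press 6 at (1,3):
0 1 1 0 1
1 1 1 0 0
0 1 0 1 0

Answer: 0 1 1 0 1
1 1 1 0 0
0 1 0 1 0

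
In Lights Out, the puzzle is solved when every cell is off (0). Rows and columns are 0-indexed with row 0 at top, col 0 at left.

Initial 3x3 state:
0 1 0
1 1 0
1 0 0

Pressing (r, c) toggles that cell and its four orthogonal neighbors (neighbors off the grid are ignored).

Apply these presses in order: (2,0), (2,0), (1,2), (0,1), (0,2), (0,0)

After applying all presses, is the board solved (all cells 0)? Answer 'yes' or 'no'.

Answer: no

Derivation:
After press 1 at (2,0):
0 1 0
0 1 0
0 1 0

After press 2 at (2,0):
0 1 0
1 1 0
1 0 0

After press 3 at (1,2):
0 1 1
1 0 1
1 0 1

After press 4 at (0,1):
1 0 0
1 1 1
1 0 1

After press 5 at (0,2):
1 1 1
1 1 0
1 0 1

After press 6 at (0,0):
0 0 1
0 1 0
1 0 1

Lights still on: 4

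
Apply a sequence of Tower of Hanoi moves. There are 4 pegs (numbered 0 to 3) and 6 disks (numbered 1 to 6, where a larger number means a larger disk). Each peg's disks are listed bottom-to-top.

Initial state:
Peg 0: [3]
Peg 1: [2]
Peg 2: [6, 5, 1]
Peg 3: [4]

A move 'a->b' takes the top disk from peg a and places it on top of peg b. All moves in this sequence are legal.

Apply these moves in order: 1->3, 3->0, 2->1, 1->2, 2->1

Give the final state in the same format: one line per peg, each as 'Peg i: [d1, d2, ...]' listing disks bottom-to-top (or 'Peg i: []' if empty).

Answer: Peg 0: [3, 2]
Peg 1: [1]
Peg 2: [6, 5]
Peg 3: [4]

Derivation:
After move 1 (1->3):
Peg 0: [3]
Peg 1: []
Peg 2: [6, 5, 1]
Peg 3: [4, 2]

After move 2 (3->0):
Peg 0: [3, 2]
Peg 1: []
Peg 2: [6, 5, 1]
Peg 3: [4]

After move 3 (2->1):
Peg 0: [3, 2]
Peg 1: [1]
Peg 2: [6, 5]
Peg 3: [4]

After move 4 (1->2):
Peg 0: [3, 2]
Peg 1: []
Peg 2: [6, 5, 1]
Peg 3: [4]

After move 5 (2->1):
Peg 0: [3, 2]
Peg 1: [1]
Peg 2: [6, 5]
Peg 3: [4]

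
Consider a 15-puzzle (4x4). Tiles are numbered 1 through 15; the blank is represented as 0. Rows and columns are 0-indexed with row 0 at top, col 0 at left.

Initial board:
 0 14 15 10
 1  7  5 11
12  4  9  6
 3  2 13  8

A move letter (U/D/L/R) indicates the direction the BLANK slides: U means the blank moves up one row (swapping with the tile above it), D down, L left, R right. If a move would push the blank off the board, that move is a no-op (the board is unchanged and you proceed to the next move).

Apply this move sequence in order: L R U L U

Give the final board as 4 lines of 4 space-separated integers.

Answer:  0 14 15 10
 1  7  5 11
12  4  9  6
 3  2 13  8

Derivation:
After move 1 (L):
 0 14 15 10
 1  7  5 11
12  4  9  6
 3  2 13  8

After move 2 (R):
14  0 15 10
 1  7  5 11
12  4  9  6
 3  2 13  8

After move 3 (U):
14  0 15 10
 1  7  5 11
12  4  9  6
 3  2 13  8

After move 4 (L):
 0 14 15 10
 1  7  5 11
12  4  9  6
 3  2 13  8

After move 5 (U):
 0 14 15 10
 1  7  5 11
12  4  9  6
 3  2 13  8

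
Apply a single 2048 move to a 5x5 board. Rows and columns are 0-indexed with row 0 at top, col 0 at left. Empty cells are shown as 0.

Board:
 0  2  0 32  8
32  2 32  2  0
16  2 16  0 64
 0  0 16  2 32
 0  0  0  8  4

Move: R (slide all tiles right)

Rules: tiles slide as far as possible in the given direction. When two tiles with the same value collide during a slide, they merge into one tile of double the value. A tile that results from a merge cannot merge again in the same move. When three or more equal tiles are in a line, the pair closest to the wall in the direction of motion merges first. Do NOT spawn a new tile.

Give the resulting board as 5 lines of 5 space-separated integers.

Slide right:
row 0: [0, 2, 0, 32, 8] -> [0, 0, 2, 32, 8]
row 1: [32, 2, 32, 2, 0] -> [0, 32, 2, 32, 2]
row 2: [16, 2, 16, 0, 64] -> [0, 16, 2, 16, 64]
row 3: [0, 0, 16, 2, 32] -> [0, 0, 16, 2, 32]
row 4: [0, 0, 0, 8, 4] -> [0, 0, 0, 8, 4]

Answer:  0  0  2 32  8
 0 32  2 32  2
 0 16  2 16 64
 0  0 16  2 32
 0  0  0  8  4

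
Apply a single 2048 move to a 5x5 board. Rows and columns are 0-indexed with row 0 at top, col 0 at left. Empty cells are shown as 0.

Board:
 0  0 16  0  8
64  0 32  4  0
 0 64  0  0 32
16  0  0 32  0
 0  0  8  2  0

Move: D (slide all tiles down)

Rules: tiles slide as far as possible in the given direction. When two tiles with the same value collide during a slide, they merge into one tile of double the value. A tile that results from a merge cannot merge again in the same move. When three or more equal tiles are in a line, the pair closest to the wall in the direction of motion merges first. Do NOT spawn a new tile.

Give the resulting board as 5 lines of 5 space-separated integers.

Answer:  0  0  0  0  0
 0  0  0  0  0
 0  0 16  4  0
64  0 32 32  8
16 64  8  2 32

Derivation:
Slide down:
col 0: [0, 64, 0, 16, 0] -> [0, 0, 0, 64, 16]
col 1: [0, 0, 64, 0, 0] -> [0, 0, 0, 0, 64]
col 2: [16, 32, 0, 0, 8] -> [0, 0, 16, 32, 8]
col 3: [0, 4, 0, 32, 2] -> [0, 0, 4, 32, 2]
col 4: [8, 0, 32, 0, 0] -> [0, 0, 0, 8, 32]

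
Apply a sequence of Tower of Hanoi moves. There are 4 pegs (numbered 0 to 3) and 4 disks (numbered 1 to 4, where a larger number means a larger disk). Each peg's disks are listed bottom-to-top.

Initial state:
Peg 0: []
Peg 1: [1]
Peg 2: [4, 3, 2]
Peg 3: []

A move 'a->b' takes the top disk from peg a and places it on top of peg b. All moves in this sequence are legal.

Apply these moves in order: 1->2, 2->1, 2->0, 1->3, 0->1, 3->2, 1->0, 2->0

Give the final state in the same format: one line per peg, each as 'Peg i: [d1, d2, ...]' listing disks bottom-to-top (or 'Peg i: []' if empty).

After move 1 (1->2):
Peg 0: []
Peg 1: []
Peg 2: [4, 3, 2, 1]
Peg 3: []

After move 2 (2->1):
Peg 0: []
Peg 1: [1]
Peg 2: [4, 3, 2]
Peg 3: []

After move 3 (2->0):
Peg 0: [2]
Peg 1: [1]
Peg 2: [4, 3]
Peg 3: []

After move 4 (1->3):
Peg 0: [2]
Peg 1: []
Peg 2: [4, 3]
Peg 3: [1]

After move 5 (0->1):
Peg 0: []
Peg 1: [2]
Peg 2: [4, 3]
Peg 3: [1]

After move 6 (3->2):
Peg 0: []
Peg 1: [2]
Peg 2: [4, 3, 1]
Peg 3: []

After move 7 (1->0):
Peg 0: [2]
Peg 1: []
Peg 2: [4, 3, 1]
Peg 3: []

After move 8 (2->0):
Peg 0: [2, 1]
Peg 1: []
Peg 2: [4, 3]
Peg 3: []

Answer: Peg 0: [2, 1]
Peg 1: []
Peg 2: [4, 3]
Peg 3: []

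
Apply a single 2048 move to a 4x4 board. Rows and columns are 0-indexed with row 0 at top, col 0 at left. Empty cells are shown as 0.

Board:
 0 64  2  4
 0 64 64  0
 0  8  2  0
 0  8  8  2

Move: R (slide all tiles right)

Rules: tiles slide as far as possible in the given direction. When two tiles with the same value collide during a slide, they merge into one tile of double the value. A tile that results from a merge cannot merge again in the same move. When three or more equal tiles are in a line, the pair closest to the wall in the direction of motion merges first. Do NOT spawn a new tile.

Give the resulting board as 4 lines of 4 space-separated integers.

Slide right:
row 0: [0, 64, 2, 4] -> [0, 64, 2, 4]
row 1: [0, 64, 64, 0] -> [0, 0, 0, 128]
row 2: [0, 8, 2, 0] -> [0, 0, 8, 2]
row 3: [0, 8, 8, 2] -> [0, 0, 16, 2]

Answer:   0  64   2   4
  0   0   0 128
  0   0   8   2
  0   0  16   2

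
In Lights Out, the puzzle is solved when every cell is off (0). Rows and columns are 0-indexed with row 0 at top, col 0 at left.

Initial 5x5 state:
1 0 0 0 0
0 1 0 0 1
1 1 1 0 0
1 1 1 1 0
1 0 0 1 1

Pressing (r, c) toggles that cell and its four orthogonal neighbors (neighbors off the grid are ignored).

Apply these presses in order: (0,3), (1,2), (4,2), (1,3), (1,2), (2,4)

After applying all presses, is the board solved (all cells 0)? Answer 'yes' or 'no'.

Answer: no

Derivation:
After press 1 at (0,3):
1 0 1 1 1
0 1 0 1 1
1 1 1 0 0
1 1 1 1 0
1 0 0 1 1

After press 2 at (1,2):
1 0 0 1 1
0 0 1 0 1
1 1 0 0 0
1 1 1 1 0
1 0 0 1 1

After press 3 at (4,2):
1 0 0 1 1
0 0 1 0 1
1 1 0 0 0
1 1 0 1 0
1 1 1 0 1

After press 4 at (1,3):
1 0 0 0 1
0 0 0 1 0
1 1 0 1 0
1 1 0 1 0
1 1 1 0 1

After press 5 at (1,2):
1 0 1 0 1
0 1 1 0 0
1 1 1 1 0
1 1 0 1 0
1 1 1 0 1

After press 6 at (2,4):
1 0 1 0 1
0 1 1 0 1
1 1 1 0 1
1 1 0 1 1
1 1 1 0 1

Lights still on: 18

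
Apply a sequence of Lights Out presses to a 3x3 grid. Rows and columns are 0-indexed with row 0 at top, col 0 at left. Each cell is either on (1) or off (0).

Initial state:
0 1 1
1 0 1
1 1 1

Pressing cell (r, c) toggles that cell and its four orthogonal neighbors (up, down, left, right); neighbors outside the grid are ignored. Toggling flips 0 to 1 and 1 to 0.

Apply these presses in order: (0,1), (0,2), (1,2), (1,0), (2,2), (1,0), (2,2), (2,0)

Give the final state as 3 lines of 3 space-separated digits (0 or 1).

Answer: 1 1 0
0 0 1
0 0 0

Derivation:
After press 1 at (0,1):
1 0 0
1 1 1
1 1 1

After press 2 at (0,2):
1 1 1
1 1 0
1 1 1

After press 3 at (1,2):
1 1 0
1 0 1
1 1 0

After press 4 at (1,0):
0 1 0
0 1 1
0 1 0

After press 5 at (2,2):
0 1 0
0 1 0
0 0 1

After press 6 at (1,0):
1 1 0
1 0 0
1 0 1

After press 7 at (2,2):
1 1 0
1 0 1
1 1 0

After press 8 at (2,0):
1 1 0
0 0 1
0 0 0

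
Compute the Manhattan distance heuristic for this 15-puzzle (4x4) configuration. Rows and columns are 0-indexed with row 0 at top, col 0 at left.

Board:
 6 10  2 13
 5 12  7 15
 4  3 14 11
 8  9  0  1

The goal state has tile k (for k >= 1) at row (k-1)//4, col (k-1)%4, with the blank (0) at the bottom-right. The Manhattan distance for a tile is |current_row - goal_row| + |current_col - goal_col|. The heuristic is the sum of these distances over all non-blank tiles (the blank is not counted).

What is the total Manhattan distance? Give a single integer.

Tile 6: (0,0)->(1,1) = 2
Tile 10: (0,1)->(2,1) = 2
Tile 2: (0,2)->(0,1) = 1
Tile 13: (0,3)->(3,0) = 6
Tile 5: (1,0)->(1,0) = 0
Tile 12: (1,1)->(2,3) = 3
Tile 7: (1,2)->(1,2) = 0
Tile 15: (1,3)->(3,2) = 3
Tile 4: (2,0)->(0,3) = 5
Tile 3: (2,1)->(0,2) = 3
Tile 14: (2,2)->(3,1) = 2
Tile 11: (2,3)->(2,2) = 1
Tile 8: (3,0)->(1,3) = 5
Tile 9: (3,1)->(2,0) = 2
Tile 1: (3,3)->(0,0) = 6
Sum: 2 + 2 + 1 + 6 + 0 + 3 + 0 + 3 + 5 + 3 + 2 + 1 + 5 + 2 + 6 = 41

Answer: 41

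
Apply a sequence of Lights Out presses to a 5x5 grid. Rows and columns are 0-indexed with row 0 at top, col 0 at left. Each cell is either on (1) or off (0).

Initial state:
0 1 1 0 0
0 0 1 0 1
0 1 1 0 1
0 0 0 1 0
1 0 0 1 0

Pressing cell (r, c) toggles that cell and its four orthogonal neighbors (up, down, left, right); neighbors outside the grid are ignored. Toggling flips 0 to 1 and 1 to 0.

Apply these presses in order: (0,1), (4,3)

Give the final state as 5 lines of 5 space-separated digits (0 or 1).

After press 1 at (0,1):
1 0 0 0 0
0 1 1 0 1
0 1 1 0 1
0 0 0 1 0
1 0 0 1 0

After press 2 at (4,3):
1 0 0 0 0
0 1 1 0 1
0 1 1 0 1
0 0 0 0 0
1 0 1 0 1

Answer: 1 0 0 0 0
0 1 1 0 1
0 1 1 0 1
0 0 0 0 0
1 0 1 0 1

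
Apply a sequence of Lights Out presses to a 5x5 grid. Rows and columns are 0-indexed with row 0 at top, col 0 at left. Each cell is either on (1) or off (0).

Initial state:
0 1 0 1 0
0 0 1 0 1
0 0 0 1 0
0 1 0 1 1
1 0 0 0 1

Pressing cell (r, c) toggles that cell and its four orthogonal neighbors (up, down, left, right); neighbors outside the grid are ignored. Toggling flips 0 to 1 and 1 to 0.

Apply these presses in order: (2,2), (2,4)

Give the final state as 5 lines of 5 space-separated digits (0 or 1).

After press 1 at (2,2):
0 1 0 1 0
0 0 0 0 1
0 1 1 0 0
0 1 1 1 1
1 0 0 0 1

After press 2 at (2,4):
0 1 0 1 0
0 0 0 0 0
0 1 1 1 1
0 1 1 1 0
1 0 0 0 1

Answer: 0 1 0 1 0
0 0 0 0 0
0 1 1 1 1
0 1 1 1 0
1 0 0 0 1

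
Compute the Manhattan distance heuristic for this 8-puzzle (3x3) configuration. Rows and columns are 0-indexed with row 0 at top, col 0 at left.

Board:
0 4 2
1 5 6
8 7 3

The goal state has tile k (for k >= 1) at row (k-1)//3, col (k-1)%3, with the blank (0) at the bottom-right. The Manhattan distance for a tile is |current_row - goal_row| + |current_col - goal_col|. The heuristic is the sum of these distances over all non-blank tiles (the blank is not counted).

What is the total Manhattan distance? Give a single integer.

Tile 4: (0,1)->(1,0) = 2
Tile 2: (0,2)->(0,1) = 1
Tile 1: (1,0)->(0,0) = 1
Tile 5: (1,1)->(1,1) = 0
Tile 6: (1,2)->(1,2) = 0
Tile 8: (2,0)->(2,1) = 1
Tile 7: (2,1)->(2,0) = 1
Tile 3: (2,2)->(0,2) = 2
Sum: 2 + 1 + 1 + 0 + 0 + 1 + 1 + 2 = 8

Answer: 8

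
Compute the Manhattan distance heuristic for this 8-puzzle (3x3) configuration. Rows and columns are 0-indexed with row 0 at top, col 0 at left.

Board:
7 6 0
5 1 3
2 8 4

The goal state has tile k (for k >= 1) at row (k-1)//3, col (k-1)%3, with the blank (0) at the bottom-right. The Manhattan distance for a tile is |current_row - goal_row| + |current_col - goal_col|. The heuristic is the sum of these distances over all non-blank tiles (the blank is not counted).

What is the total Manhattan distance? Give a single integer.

Answer: 14

Derivation:
Tile 7: at (0,0), goal (2,0), distance |0-2|+|0-0| = 2
Tile 6: at (0,1), goal (1,2), distance |0-1|+|1-2| = 2
Tile 5: at (1,0), goal (1,1), distance |1-1|+|0-1| = 1
Tile 1: at (1,1), goal (0,0), distance |1-0|+|1-0| = 2
Tile 3: at (1,2), goal (0,2), distance |1-0|+|2-2| = 1
Tile 2: at (2,0), goal (0,1), distance |2-0|+|0-1| = 3
Tile 8: at (2,1), goal (2,1), distance |2-2|+|1-1| = 0
Tile 4: at (2,2), goal (1,0), distance |2-1|+|2-0| = 3
Sum: 2 + 2 + 1 + 2 + 1 + 3 + 0 + 3 = 14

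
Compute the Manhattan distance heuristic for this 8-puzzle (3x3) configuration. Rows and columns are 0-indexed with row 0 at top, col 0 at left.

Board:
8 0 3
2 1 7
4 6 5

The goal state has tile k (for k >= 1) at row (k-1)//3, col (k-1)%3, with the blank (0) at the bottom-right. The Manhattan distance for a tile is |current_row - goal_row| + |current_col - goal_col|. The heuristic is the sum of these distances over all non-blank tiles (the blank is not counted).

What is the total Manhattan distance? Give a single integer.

Tile 8: at (0,0), goal (2,1), distance |0-2|+|0-1| = 3
Tile 3: at (0,2), goal (0,2), distance |0-0|+|2-2| = 0
Tile 2: at (1,0), goal (0,1), distance |1-0|+|0-1| = 2
Tile 1: at (1,1), goal (0,0), distance |1-0|+|1-0| = 2
Tile 7: at (1,2), goal (2,0), distance |1-2|+|2-0| = 3
Tile 4: at (2,0), goal (1,0), distance |2-1|+|0-0| = 1
Tile 6: at (2,1), goal (1,2), distance |2-1|+|1-2| = 2
Tile 5: at (2,2), goal (1,1), distance |2-1|+|2-1| = 2
Sum: 3 + 0 + 2 + 2 + 3 + 1 + 2 + 2 = 15

Answer: 15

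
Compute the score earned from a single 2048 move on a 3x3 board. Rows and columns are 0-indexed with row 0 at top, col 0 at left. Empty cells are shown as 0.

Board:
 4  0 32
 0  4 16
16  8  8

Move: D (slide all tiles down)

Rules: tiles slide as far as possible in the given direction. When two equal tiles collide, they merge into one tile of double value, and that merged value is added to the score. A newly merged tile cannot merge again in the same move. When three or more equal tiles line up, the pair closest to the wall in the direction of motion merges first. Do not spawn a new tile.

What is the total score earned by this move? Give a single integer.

Answer: 0

Derivation:
Slide down:
col 0: [4, 0, 16] -> [0, 4, 16]  score +0 (running 0)
col 1: [0, 4, 8] -> [0, 4, 8]  score +0 (running 0)
col 2: [32, 16, 8] -> [32, 16, 8]  score +0 (running 0)
Board after move:
 0  0 32
 4  4 16
16  8  8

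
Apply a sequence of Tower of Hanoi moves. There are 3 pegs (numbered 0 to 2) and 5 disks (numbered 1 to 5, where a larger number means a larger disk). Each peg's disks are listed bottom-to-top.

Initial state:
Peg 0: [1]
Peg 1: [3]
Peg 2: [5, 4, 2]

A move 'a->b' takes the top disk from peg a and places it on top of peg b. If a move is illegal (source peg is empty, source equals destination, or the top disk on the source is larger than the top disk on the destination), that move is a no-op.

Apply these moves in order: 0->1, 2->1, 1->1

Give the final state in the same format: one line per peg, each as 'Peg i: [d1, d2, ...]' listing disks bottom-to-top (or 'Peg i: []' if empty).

Answer: Peg 0: []
Peg 1: [3, 1]
Peg 2: [5, 4, 2]

Derivation:
After move 1 (0->1):
Peg 0: []
Peg 1: [3, 1]
Peg 2: [5, 4, 2]

After move 2 (2->1):
Peg 0: []
Peg 1: [3, 1]
Peg 2: [5, 4, 2]

After move 3 (1->1):
Peg 0: []
Peg 1: [3, 1]
Peg 2: [5, 4, 2]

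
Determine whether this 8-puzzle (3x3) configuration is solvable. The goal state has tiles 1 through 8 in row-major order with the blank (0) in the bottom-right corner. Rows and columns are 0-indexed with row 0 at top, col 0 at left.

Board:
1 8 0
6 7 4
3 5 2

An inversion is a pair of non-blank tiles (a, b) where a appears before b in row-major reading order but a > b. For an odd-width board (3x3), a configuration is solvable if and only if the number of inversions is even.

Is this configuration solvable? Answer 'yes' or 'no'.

Answer: yes

Derivation:
Inversions (pairs i<j in row-major order where tile[i] > tile[j] > 0): 18
18 is even, so the puzzle is solvable.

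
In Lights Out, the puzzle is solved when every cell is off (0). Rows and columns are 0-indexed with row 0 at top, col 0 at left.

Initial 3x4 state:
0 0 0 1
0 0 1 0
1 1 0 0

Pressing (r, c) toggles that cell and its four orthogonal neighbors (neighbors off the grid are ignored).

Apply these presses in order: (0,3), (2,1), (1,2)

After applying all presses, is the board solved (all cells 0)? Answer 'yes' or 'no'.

Answer: yes

Derivation:
After press 1 at (0,3):
0 0 1 0
0 0 1 1
1 1 0 0

After press 2 at (2,1):
0 0 1 0
0 1 1 1
0 0 1 0

After press 3 at (1,2):
0 0 0 0
0 0 0 0
0 0 0 0

Lights still on: 0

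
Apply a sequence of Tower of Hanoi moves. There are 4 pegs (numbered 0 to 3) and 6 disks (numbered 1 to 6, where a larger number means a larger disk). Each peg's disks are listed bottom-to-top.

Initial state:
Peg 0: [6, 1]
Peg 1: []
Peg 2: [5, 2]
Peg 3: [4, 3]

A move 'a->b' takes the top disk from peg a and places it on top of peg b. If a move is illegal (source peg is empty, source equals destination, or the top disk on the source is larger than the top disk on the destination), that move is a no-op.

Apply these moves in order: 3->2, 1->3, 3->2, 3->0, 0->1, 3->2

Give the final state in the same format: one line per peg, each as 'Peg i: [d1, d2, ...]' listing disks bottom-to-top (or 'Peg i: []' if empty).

After move 1 (3->2):
Peg 0: [6, 1]
Peg 1: []
Peg 2: [5, 2]
Peg 3: [4, 3]

After move 2 (1->3):
Peg 0: [6, 1]
Peg 1: []
Peg 2: [5, 2]
Peg 3: [4, 3]

After move 3 (3->2):
Peg 0: [6, 1]
Peg 1: []
Peg 2: [5, 2]
Peg 3: [4, 3]

After move 4 (3->0):
Peg 0: [6, 1]
Peg 1: []
Peg 2: [5, 2]
Peg 3: [4, 3]

After move 5 (0->1):
Peg 0: [6]
Peg 1: [1]
Peg 2: [5, 2]
Peg 3: [4, 3]

After move 6 (3->2):
Peg 0: [6]
Peg 1: [1]
Peg 2: [5, 2]
Peg 3: [4, 3]

Answer: Peg 0: [6]
Peg 1: [1]
Peg 2: [5, 2]
Peg 3: [4, 3]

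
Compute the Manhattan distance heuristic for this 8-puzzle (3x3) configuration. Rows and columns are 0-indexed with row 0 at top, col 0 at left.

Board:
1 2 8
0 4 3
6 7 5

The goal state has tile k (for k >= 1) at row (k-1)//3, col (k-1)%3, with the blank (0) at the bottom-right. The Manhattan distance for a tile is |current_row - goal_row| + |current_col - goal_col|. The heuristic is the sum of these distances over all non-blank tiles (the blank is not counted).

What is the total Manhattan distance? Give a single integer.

Tile 1: at (0,0), goal (0,0), distance |0-0|+|0-0| = 0
Tile 2: at (0,1), goal (0,1), distance |0-0|+|1-1| = 0
Tile 8: at (0,2), goal (2,1), distance |0-2|+|2-1| = 3
Tile 4: at (1,1), goal (1,0), distance |1-1|+|1-0| = 1
Tile 3: at (1,2), goal (0,2), distance |1-0|+|2-2| = 1
Tile 6: at (2,0), goal (1,2), distance |2-1|+|0-2| = 3
Tile 7: at (2,1), goal (2,0), distance |2-2|+|1-0| = 1
Tile 5: at (2,2), goal (1,1), distance |2-1|+|2-1| = 2
Sum: 0 + 0 + 3 + 1 + 1 + 3 + 1 + 2 = 11

Answer: 11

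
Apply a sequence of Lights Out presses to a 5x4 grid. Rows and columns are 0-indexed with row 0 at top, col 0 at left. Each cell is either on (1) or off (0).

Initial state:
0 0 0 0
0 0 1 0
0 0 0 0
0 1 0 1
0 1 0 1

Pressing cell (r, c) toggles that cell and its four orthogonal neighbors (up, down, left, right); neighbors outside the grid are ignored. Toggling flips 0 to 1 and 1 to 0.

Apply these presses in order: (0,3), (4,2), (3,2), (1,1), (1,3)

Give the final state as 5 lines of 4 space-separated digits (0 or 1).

Answer: 0 1 1 0
1 1 1 0
0 1 1 1
0 0 0 0
0 0 0 0

Derivation:
After press 1 at (0,3):
0 0 1 1
0 0 1 1
0 0 0 0
0 1 0 1
0 1 0 1

After press 2 at (4,2):
0 0 1 1
0 0 1 1
0 0 0 0
0 1 1 1
0 0 1 0

After press 3 at (3,2):
0 0 1 1
0 0 1 1
0 0 1 0
0 0 0 0
0 0 0 0

After press 4 at (1,1):
0 1 1 1
1 1 0 1
0 1 1 0
0 0 0 0
0 0 0 0

After press 5 at (1,3):
0 1 1 0
1 1 1 0
0 1 1 1
0 0 0 0
0 0 0 0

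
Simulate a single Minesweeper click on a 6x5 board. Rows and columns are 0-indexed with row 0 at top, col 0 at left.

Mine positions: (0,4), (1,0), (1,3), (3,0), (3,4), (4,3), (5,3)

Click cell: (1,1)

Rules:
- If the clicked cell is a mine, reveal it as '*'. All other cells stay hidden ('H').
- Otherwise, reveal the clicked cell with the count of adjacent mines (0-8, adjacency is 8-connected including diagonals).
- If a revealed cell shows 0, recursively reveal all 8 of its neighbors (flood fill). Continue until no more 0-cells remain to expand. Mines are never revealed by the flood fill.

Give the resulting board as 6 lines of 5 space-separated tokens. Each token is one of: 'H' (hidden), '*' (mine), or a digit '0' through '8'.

H H H H H
H 1 H H H
H H H H H
H H H H H
H H H H H
H H H H H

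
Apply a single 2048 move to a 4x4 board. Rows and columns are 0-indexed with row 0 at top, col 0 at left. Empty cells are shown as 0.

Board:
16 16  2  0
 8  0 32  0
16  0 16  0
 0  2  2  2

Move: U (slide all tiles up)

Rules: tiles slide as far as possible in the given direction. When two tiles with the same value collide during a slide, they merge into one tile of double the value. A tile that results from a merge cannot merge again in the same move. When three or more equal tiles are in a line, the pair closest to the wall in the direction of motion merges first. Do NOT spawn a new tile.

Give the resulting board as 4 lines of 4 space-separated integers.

Answer: 16 16  2  2
 8  2 32  0
16  0 16  0
 0  0  2  0

Derivation:
Slide up:
col 0: [16, 8, 16, 0] -> [16, 8, 16, 0]
col 1: [16, 0, 0, 2] -> [16, 2, 0, 0]
col 2: [2, 32, 16, 2] -> [2, 32, 16, 2]
col 3: [0, 0, 0, 2] -> [2, 0, 0, 0]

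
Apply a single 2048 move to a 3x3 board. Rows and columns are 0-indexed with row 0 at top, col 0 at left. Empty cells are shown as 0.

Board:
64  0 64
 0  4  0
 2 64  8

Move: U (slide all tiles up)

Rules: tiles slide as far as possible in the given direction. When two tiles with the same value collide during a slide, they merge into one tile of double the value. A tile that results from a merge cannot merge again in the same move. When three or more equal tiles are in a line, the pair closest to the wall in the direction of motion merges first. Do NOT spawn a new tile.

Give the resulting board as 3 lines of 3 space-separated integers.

Slide up:
col 0: [64, 0, 2] -> [64, 2, 0]
col 1: [0, 4, 64] -> [4, 64, 0]
col 2: [64, 0, 8] -> [64, 8, 0]

Answer: 64  4 64
 2 64  8
 0  0  0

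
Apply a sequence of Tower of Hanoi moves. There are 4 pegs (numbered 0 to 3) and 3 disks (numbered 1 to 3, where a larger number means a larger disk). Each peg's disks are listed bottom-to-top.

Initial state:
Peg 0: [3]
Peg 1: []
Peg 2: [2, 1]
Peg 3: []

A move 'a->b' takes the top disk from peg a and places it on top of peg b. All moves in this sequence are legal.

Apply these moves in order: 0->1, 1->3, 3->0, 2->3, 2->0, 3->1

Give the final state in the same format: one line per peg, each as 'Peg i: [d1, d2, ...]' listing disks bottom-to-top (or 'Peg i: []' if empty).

Answer: Peg 0: [3, 2]
Peg 1: [1]
Peg 2: []
Peg 3: []

Derivation:
After move 1 (0->1):
Peg 0: []
Peg 1: [3]
Peg 2: [2, 1]
Peg 3: []

After move 2 (1->3):
Peg 0: []
Peg 1: []
Peg 2: [2, 1]
Peg 3: [3]

After move 3 (3->0):
Peg 0: [3]
Peg 1: []
Peg 2: [2, 1]
Peg 3: []

After move 4 (2->3):
Peg 0: [3]
Peg 1: []
Peg 2: [2]
Peg 3: [1]

After move 5 (2->0):
Peg 0: [3, 2]
Peg 1: []
Peg 2: []
Peg 3: [1]

After move 6 (3->1):
Peg 0: [3, 2]
Peg 1: [1]
Peg 2: []
Peg 3: []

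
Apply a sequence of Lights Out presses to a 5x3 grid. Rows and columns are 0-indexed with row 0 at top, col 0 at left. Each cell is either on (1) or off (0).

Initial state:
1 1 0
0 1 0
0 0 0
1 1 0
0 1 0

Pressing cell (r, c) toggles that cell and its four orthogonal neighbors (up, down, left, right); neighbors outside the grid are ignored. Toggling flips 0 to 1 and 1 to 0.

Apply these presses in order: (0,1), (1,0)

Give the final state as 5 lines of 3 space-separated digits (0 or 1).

After press 1 at (0,1):
0 0 1
0 0 0
0 0 0
1 1 0
0 1 0

After press 2 at (1,0):
1 0 1
1 1 0
1 0 0
1 1 0
0 1 0

Answer: 1 0 1
1 1 0
1 0 0
1 1 0
0 1 0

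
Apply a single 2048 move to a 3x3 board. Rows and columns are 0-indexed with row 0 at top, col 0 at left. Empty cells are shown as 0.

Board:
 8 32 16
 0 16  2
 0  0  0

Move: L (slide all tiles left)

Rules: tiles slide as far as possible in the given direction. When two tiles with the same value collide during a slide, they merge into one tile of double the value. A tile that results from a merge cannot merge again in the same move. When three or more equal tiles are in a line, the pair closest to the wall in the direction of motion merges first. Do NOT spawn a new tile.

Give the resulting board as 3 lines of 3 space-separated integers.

Slide left:
row 0: [8, 32, 16] -> [8, 32, 16]
row 1: [0, 16, 2] -> [16, 2, 0]
row 2: [0, 0, 0] -> [0, 0, 0]

Answer:  8 32 16
16  2  0
 0  0  0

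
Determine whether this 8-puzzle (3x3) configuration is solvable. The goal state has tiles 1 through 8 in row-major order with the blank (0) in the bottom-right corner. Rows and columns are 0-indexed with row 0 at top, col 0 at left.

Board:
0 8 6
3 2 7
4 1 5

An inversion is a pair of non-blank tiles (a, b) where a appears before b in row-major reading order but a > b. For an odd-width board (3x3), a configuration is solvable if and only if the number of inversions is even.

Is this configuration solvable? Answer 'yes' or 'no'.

Answer: no

Derivation:
Inversions (pairs i<j in row-major order where tile[i] > tile[j] > 0): 19
19 is odd, so the puzzle is not solvable.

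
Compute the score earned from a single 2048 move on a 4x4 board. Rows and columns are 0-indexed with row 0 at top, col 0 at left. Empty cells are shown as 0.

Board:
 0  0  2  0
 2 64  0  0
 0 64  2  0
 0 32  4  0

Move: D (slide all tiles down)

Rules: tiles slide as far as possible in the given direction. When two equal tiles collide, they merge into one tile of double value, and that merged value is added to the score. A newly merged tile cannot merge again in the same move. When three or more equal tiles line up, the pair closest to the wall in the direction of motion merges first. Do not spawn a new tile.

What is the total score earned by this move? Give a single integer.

Slide down:
col 0: [0, 2, 0, 0] -> [0, 0, 0, 2]  score +0 (running 0)
col 1: [0, 64, 64, 32] -> [0, 0, 128, 32]  score +128 (running 128)
col 2: [2, 0, 2, 4] -> [0, 0, 4, 4]  score +4 (running 132)
col 3: [0, 0, 0, 0] -> [0, 0, 0, 0]  score +0 (running 132)
Board after move:
  0   0   0   0
  0   0   0   0
  0 128   4   0
  2  32   4   0

Answer: 132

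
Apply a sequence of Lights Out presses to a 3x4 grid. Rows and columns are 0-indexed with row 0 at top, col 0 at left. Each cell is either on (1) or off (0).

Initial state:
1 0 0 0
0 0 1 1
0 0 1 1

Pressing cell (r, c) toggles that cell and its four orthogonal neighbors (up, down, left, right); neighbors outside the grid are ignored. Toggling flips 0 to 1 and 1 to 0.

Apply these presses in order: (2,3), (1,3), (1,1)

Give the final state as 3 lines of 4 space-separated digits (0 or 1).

Answer: 1 1 0 1
1 1 1 1
0 1 0 1

Derivation:
After press 1 at (2,3):
1 0 0 0
0 0 1 0
0 0 0 0

After press 2 at (1,3):
1 0 0 1
0 0 0 1
0 0 0 1

After press 3 at (1,1):
1 1 0 1
1 1 1 1
0 1 0 1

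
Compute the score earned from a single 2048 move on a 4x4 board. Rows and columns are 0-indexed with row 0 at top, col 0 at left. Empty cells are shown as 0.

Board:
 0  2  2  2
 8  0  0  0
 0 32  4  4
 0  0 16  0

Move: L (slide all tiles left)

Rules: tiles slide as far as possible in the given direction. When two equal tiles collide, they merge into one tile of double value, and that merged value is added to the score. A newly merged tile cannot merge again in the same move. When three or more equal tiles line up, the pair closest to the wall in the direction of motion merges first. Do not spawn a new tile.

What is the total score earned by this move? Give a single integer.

Slide left:
row 0: [0, 2, 2, 2] -> [4, 2, 0, 0]  score +4 (running 4)
row 1: [8, 0, 0, 0] -> [8, 0, 0, 0]  score +0 (running 4)
row 2: [0, 32, 4, 4] -> [32, 8, 0, 0]  score +8 (running 12)
row 3: [0, 0, 16, 0] -> [16, 0, 0, 0]  score +0 (running 12)
Board after move:
 4  2  0  0
 8  0  0  0
32  8  0  0
16  0  0  0

Answer: 12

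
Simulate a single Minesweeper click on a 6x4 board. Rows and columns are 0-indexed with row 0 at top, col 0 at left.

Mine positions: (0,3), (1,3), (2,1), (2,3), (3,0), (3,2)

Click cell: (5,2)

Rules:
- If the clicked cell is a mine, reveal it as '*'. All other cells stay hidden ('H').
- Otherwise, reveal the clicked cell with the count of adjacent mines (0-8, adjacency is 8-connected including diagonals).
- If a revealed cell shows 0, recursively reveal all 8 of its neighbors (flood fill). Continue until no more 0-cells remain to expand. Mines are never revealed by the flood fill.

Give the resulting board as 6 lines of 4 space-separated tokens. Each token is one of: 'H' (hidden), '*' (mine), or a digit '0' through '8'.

H H H H
H H H H
H H H H
H H H H
1 2 1 1
0 0 0 0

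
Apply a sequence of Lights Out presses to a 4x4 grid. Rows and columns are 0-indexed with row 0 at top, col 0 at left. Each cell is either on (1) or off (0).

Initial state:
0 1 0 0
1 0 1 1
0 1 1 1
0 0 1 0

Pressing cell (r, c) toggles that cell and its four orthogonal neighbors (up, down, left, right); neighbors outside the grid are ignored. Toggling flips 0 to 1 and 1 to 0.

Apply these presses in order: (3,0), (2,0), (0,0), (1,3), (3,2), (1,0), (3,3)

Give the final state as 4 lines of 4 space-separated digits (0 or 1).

Answer: 0 0 0 1
0 1 0 0
1 0 0 1
0 0 1 0

Derivation:
After press 1 at (3,0):
0 1 0 0
1 0 1 1
1 1 1 1
1 1 1 0

After press 2 at (2,0):
0 1 0 0
0 0 1 1
0 0 1 1
0 1 1 0

After press 3 at (0,0):
1 0 0 0
1 0 1 1
0 0 1 1
0 1 1 0

After press 4 at (1,3):
1 0 0 1
1 0 0 0
0 0 1 0
0 1 1 0

After press 5 at (3,2):
1 0 0 1
1 0 0 0
0 0 0 0
0 0 0 1

After press 6 at (1,0):
0 0 0 1
0 1 0 0
1 0 0 0
0 0 0 1

After press 7 at (3,3):
0 0 0 1
0 1 0 0
1 0 0 1
0 0 1 0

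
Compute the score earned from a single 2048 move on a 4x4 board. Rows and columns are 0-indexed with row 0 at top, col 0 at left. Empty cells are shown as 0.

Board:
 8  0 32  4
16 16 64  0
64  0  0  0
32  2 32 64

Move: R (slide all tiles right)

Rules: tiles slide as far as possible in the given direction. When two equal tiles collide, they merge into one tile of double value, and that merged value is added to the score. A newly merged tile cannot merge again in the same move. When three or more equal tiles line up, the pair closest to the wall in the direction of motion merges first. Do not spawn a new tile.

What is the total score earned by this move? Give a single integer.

Answer: 32

Derivation:
Slide right:
row 0: [8, 0, 32, 4] -> [0, 8, 32, 4]  score +0 (running 0)
row 1: [16, 16, 64, 0] -> [0, 0, 32, 64]  score +32 (running 32)
row 2: [64, 0, 0, 0] -> [0, 0, 0, 64]  score +0 (running 32)
row 3: [32, 2, 32, 64] -> [32, 2, 32, 64]  score +0 (running 32)
Board after move:
 0  8 32  4
 0  0 32 64
 0  0  0 64
32  2 32 64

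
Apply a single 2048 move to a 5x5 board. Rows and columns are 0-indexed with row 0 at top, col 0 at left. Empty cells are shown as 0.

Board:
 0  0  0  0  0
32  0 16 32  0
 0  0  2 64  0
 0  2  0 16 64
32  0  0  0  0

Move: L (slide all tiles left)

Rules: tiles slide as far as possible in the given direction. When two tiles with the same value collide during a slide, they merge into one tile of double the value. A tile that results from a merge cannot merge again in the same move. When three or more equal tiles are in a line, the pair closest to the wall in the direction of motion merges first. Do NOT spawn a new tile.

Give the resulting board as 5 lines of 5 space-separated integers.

Slide left:
row 0: [0, 0, 0, 0, 0] -> [0, 0, 0, 0, 0]
row 1: [32, 0, 16, 32, 0] -> [32, 16, 32, 0, 0]
row 2: [0, 0, 2, 64, 0] -> [2, 64, 0, 0, 0]
row 3: [0, 2, 0, 16, 64] -> [2, 16, 64, 0, 0]
row 4: [32, 0, 0, 0, 0] -> [32, 0, 0, 0, 0]

Answer:  0  0  0  0  0
32 16 32  0  0
 2 64  0  0  0
 2 16 64  0  0
32  0  0  0  0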